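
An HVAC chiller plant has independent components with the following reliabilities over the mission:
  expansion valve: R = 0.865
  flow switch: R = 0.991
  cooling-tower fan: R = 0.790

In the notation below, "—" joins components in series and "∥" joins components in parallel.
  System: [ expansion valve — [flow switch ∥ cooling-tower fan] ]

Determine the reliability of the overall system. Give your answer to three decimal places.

Parallel (flow switch and cooling-tower fan): 1 − (1 − 0.99100)(1 − 0.79000) = 0.99811
Series (expansion valve and [0.99811]): 0.86500 × 0.99811 = 0.863

0.863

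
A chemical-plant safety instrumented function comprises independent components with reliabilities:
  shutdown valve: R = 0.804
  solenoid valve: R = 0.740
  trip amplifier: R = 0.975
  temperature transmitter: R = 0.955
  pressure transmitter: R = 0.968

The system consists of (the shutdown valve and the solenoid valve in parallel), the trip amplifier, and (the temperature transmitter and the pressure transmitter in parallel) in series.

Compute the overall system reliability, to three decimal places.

0.924

Parallel (shutdown valve and solenoid valve): 1 − (1 − 0.80400)(1 − 0.74000) = 0.94904
Parallel (temperature transmitter and pressure transmitter): 1 − (1 − 0.95500)(1 − 0.96800) = 0.99856
Series ([0.94904], trip amplifier, and [0.99856]): 0.94904 × 0.97500 × 0.99856 = 0.924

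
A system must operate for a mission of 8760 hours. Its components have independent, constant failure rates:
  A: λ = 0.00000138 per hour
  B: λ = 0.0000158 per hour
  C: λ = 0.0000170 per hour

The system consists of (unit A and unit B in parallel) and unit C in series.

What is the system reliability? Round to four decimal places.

0.8603

R(A) = exp(−0.00000138 × 8760) = 0.987984
R(B) = exp(−0.0000158 × 8760) = 0.870743
R(C) = exp(−0.0000170 × 8760) = 0.861638
Parallel (A and B): 1 − (1 − 0.987984)(1 − 0.870743) = 0.998447
Series ([0.998447] and C): 0.998447 × 0.861638 = 0.8603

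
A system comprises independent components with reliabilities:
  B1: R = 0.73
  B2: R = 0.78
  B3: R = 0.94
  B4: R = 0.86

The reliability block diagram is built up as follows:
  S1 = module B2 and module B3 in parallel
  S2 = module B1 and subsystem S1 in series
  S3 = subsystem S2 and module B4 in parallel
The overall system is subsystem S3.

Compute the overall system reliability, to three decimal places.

0.961

Parallel (B2 and B3): 1 − (1 − 0.78000)(1 − 0.94000) = 0.98680
Series (B1 and [0.98680]): 0.73000 × 0.98680 = 0.72036
Parallel ([0.72036] and B4): 1 − (1 − 0.72036)(1 − 0.86000) = 0.961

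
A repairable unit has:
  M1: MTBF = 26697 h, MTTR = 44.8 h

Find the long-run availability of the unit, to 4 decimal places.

0.9983

A(M1) = MTBF/(MTBF+MTTR) = 26697/(26697+44.8) = 0.9983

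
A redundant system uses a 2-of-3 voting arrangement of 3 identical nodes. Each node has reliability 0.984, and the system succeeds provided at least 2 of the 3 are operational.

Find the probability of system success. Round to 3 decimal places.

R = Σ_{i=2}^{3} C(3,i) p^i (1−p)^{3−i} with p = 0.984
C(3,2)·0.984^2·0.016^1 = 0.04648
C(3,3)·0.984^3·0.016^0 = 0.95276
Sum = 0.999

0.999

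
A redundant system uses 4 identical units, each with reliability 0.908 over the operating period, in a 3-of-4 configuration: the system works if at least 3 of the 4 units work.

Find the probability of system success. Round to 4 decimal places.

0.9552

R = Σ_{i=3}^{4} C(4,i) p^i (1−p)^{4−i} with p = 0.908
C(4,3)·0.908^3·0.092^1 = 0.275490
C(4,4)·0.908^4·0.092^0 = 0.679741
Sum = 0.9552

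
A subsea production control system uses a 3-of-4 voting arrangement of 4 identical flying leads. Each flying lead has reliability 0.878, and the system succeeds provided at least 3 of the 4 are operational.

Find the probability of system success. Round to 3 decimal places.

R = Σ_{i=3}^{4} C(4,i) p^i (1−p)^{4−i} with p = 0.878
C(4,3)·0.878^3·0.122^1 = 0.33030
C(4,4)·0.878^4·0.122^0 = 0.59426
Sum = 0.925

0.925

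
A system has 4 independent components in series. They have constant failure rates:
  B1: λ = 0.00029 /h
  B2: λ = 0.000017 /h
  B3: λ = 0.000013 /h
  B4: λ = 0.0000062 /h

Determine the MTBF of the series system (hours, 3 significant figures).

3070

Series of exponential components: λ_sys = Σ λ_i
λ_sys = 0.00029 + 0.000017 + 0.000013 + 0.0000062 = 3.2620e-04 /h
MTBF = 1 / λ_sys = 3070 h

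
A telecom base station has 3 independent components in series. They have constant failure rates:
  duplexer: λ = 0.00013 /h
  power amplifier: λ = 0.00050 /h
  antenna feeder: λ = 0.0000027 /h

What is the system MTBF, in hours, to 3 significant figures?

1580

Series of exponential components: λ_sys = Σ λ_i
λ_sys = 0.00013 + 0.00050 + 0.0000027 = 6.3270e-04 /h
MTBF = 1 / λ_sys = 1580 h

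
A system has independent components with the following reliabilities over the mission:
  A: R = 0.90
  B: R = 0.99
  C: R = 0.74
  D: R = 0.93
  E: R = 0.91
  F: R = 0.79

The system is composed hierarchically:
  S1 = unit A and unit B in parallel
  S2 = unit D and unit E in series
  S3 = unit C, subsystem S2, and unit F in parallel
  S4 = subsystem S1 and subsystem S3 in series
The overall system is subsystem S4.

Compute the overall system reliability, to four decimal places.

0.9906

Parallel (A and B): 1 − (1 − 0.900000)(1 − 0.990000) = 0.999000
Series (D and E): 0.930000 × 0.910000 = 0.846300
Parallel (C, [0.846300], and F): 1 − (1 − 0.740000)(1 − 0.846300)(1 − 0.790000) = 0.991608
Series ([0.999000] and [0.991608]): 0.999000 × 0.991608 = 0.9906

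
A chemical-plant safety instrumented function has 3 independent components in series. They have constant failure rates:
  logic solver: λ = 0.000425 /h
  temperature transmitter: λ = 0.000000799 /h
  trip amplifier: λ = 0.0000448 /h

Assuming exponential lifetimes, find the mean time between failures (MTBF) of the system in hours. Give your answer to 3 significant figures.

2120

Series of exponential components: λ_sys = Σ λ_i
λ_sys = 0.000425 + 0.000000799 + 0.0000448 = 4.7060e-04 /h
MTBF = 1 / λ_sys = 2120 h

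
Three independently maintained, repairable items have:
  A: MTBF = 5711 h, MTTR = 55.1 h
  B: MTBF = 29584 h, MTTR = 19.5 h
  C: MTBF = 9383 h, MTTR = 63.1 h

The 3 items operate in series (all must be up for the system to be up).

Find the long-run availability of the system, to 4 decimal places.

A(A) = MTBF/(MTBF+MTTR) = 5711/(5711+55.1) = 0.990444
A(B) = MTBF/(MTBF+MTTR) = 29584/(29584+19.5) = 0.999341
A(C) = MTBF/(MTBF+MTTR) = 9383/(9383+63.1) = 0.993320
Series availability: 0.990444 × 0.999341 × 0.993320 = 0.9832

0.9832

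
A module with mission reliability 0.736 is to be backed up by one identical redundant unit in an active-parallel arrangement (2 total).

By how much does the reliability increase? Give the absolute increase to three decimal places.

R_before = 0.736
R_after = 1 − (1 − 0.736)^2 = 0.930
ΔR = 0.930 − 0.736 = 0.194

0.194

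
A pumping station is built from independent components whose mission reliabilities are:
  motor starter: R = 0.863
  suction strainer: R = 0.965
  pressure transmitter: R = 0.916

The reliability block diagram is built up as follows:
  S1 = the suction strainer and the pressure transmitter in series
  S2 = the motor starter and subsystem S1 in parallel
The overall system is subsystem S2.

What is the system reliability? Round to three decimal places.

0.984

Series (suction strainer and pressure transmitter): 0.96500 × 0.91600 = 0.88394
Parallel (motor starter and [0.88394]): 1 − (1 − 0.86300)(1 − 0.88394) = 0.984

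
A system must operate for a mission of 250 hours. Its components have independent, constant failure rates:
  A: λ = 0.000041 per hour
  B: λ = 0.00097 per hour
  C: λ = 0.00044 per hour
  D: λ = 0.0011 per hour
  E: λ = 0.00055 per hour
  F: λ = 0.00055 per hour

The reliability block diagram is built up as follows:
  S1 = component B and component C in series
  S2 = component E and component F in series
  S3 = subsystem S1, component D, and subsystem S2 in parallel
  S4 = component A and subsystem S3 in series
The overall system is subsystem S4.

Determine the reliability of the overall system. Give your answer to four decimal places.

0.9728

R(A) = exp(−0.000041 × 250) = 0.989802
R(B) = exp(−0.00097 × 250) = 0.784664
R(C) = exp(−0.00044 × 250) = 0.895834
R(D) = exp(−0.0011 × 250) = 0.759572
R(E) = exp(−0.00055 × 250) = 0.871534
R(F) = exp(−0.00055 × 250) = 0.871534
Series (B and C): 0.784664 × 0.895834 = 0.702929
Series (E and F): 0.871534 × 0.871534 = 0.759572
Parallel ([0.702929], D, and [0.759572]): 1 − (1 − 0.702929)(1 − 0.759572)(1 − 0.759572) = 0.982828
Series (A and [0.982828]): 0.989802 × 0.982828 = 0.9728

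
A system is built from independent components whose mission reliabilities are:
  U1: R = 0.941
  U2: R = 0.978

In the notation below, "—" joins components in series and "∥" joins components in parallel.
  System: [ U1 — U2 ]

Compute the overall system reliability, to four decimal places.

Series (U1 and U2): 0.941000 × 0.978000 = 0.9203

0.9203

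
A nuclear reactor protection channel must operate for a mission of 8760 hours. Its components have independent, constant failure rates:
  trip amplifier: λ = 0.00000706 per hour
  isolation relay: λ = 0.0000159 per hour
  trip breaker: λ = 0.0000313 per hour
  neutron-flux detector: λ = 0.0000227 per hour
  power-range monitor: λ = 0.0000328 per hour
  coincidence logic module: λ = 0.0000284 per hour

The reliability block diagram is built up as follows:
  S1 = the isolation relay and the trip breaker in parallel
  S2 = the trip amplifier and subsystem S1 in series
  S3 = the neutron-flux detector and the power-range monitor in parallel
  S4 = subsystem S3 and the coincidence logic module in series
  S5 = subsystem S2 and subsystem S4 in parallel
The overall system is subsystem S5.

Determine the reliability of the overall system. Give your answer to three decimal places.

0.977

R(trip amplifier) = exp(−0.00000706 × 8760) = 0.94003
R(isolation relay) = exp(−0.0000159 × 8760) = 0.86998
R(trip breaker) = exp(−0.0000313 × 8760) = 0.76019
R(neutron-flux detector) = exp(−0.0000227 × 8760) = 0.81967
R(power-range monitor) = exp(−0.0000328 × 8760) = 0.75027
R(coincidence logic module) = exp(−0.0000284 × 8760) = 0.77975
Parallel (isolation relay and trip breaker): 1 − (1 − 0.86998)(1 − 0.76019) = 0.96882
Series (trip amplifier and [0.96882]): 0.94003 × 0.96882 = 0.91072
Parallel (neutron-flux detector and power-range monitor): 1 − (1 − 0.81967)(1 − 0.75027) = 0.95497
Series ([0.95497] and coincidence logic module): 0.95497 × 0.77975 = 0.74464
Parallel ([0.91072] and [0.74464]): 1 − (1 − 0.91072)(1 − 0.74464) = 0.977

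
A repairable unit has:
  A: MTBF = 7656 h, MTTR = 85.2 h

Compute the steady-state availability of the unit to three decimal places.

0.989

A(A) = MTBF/(MTBF+MTTR) = 7656/(7656+85.2) = 0.989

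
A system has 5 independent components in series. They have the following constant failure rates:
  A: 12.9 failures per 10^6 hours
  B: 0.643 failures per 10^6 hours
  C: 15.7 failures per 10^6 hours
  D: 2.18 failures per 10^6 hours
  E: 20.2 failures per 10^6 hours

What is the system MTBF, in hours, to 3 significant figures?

Series of exponential components: λ_sys = Σ λ_i
λ_sys = 0.0000129 + 0.000000643 + 0.0000157 + 0.00000218 + 0.0000202 = 5.1623e-05 /h
MTBF = 1 / λ_sys = 19400 h

19400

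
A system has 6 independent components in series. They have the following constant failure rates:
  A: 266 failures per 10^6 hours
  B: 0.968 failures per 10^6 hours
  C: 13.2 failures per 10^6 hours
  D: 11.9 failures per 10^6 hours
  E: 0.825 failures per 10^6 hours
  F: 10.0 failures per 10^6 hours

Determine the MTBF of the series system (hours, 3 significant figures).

Series of exponential components: λ_sys = Σ λ_i
λ_sys = 0.000266 + 0.000000968 + 0.0000132 + 0.0000119 + 0.000000825 + 0.0000100 = 3.0289e-04 /h
MTBF = 1 / λ_sys = 3300 h

3300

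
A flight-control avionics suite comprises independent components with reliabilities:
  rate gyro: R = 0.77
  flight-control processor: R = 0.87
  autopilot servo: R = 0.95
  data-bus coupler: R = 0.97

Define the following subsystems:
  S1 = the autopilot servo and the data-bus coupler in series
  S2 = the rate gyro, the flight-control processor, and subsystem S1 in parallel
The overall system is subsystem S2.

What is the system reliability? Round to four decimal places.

Series (autopilot servo and data-bus coupler): 0.950000 × 0.970000 = 0.921500
Parallel (rate gyro, flight-control processor, and [0.921500]): 1 − (1 − 0.770000)(1 − 0.870000)(1 − 0.921500) = 0.9977

0.9977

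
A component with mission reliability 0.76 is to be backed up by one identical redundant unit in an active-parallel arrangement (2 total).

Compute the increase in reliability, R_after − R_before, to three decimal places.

R_before = 0.76
R_after = 1 − (1 − 0.76)^2 = 0.942
ΔR = 0.942 − 0.76 = 0.182

0.182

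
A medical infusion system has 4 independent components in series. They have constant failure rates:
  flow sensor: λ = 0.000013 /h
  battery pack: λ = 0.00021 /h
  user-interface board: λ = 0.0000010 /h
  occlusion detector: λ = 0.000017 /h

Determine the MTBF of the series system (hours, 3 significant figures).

Series of exponential components: λ_sys = Σ λ_i
λ_sys = 0.000013 + 0.00021 + 0.0000010 + 0.000017 = 2.4100e-04 /h
MTBF = 1 / λ_sys = 4150 h

4150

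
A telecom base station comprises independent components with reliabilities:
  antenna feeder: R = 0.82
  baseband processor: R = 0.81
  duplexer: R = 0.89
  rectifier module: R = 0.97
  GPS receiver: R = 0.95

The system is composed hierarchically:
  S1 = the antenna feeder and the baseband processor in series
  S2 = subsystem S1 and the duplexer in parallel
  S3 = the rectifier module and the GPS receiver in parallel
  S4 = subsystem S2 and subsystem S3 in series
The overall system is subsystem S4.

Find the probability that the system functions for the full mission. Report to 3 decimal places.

Series (antenna feeder and baseband processor): 0.82000 × 0.81000 = 0.66420
Parallel ([0.66420] and duplexer): 1 − (1 − 0.66420)(1 − 0.89000) = 0.96306
Parallel (rectifier module and GPS receiver): 1 − (1 − 0.97000)(1 − 0.95000) = 0.99850
Series ([0.96306] and [0.99850]): 0.96306 × 0.99850 = 0.962

0.962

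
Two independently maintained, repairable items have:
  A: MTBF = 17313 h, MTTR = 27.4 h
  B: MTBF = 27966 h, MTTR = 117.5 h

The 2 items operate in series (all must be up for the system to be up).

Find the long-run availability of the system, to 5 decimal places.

A(A) = MTBF/(MTBF+MTTR) = 17313/(17313+27.4) = 0.998420
A(B) = MTBF/(MTBF+MTTR) = 27966/(27966+117.5) = 0.995816
Series availability: 0.998420 × 0.995816 = 0.99424

0.99424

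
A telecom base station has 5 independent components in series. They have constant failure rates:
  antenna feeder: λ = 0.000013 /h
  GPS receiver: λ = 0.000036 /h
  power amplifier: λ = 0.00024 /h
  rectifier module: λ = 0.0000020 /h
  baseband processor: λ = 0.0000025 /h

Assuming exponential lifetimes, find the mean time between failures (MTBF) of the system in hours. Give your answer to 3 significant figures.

3410

Series of exponential components: λ_sys = Σ λ_i
λ_sys = 0.000013 + 0.000036 + 0.00024 + 0.0000020 + 0.0000025 = 2.9350e-04 /h
MTBF = 1 / λ_sys = 3410 h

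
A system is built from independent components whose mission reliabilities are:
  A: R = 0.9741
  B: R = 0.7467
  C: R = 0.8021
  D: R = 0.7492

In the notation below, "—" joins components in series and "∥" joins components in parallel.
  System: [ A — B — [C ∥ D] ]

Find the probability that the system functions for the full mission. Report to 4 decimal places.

Parallel (C and D): 1 − (1 − 0.802100)(1 − 0.749200) = 0.950367
Series (A, B, and [0.950367]): 0.974100 × 0.746700 × 0.950367 = 0.6913

0.6913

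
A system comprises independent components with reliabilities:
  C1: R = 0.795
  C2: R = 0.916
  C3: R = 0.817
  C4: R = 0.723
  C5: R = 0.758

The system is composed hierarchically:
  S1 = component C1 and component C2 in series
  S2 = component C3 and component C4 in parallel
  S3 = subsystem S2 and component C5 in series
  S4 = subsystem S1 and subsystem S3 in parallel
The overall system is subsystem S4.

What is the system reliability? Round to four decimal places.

Series (C1 and C2): 0.795000 × 0.916000 = 0.728220
Parallel (C3 and C4): 1 − (1 − 0.817000)(1 − 0.723000) = 0.949309
Series ([0.949309] and C5): 0.949309 × 0.758000 = 0.719576
Parallel ([0.728220] and [0.719576]): 1 − (1 − 0.728220)(1 − 0.719576) = 0.9238

0.9238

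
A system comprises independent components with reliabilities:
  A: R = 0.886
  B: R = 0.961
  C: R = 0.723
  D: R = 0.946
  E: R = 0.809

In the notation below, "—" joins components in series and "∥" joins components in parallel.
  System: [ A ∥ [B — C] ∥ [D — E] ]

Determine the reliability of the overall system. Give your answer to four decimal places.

Series (B and C): 0.961000 × 0.723000 = 0.694803
Series (D and E): 0.946000 × 0.809000 = 0.765314
Parallel (A, [0.694803], and [0.765314]): 1 − (1 − 0.886000)(1 − 0.694803)(1 − 0.765314) = 0.9918

0.9918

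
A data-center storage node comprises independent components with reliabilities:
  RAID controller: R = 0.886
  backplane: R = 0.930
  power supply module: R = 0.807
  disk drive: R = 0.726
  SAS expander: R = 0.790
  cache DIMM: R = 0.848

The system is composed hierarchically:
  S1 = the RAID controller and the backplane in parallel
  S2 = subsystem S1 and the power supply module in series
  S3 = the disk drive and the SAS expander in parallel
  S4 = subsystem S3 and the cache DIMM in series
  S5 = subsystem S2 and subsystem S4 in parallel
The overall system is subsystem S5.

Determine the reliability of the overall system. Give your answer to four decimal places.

Parallel (RAID controller and backplane): 1 − (1 − 0.886000)(1 − 0.930000) = 0.992020
Series ([0.992020] and power supply module): 0.992020 × 0.807000 = 0.800560
Parallel (disk drive and SAS expander): 1 − (1 − 0.726000)(1 − 0.790000) = 0.942460
Series ([0.942460] and cache DIMM): 0.942460 × 0.848000 = 0.799206
Parallel ([0.800560] and [0.799206]): 1 − (1 − 0.800560)(1 − 0.799206) = 0.9600

0.9600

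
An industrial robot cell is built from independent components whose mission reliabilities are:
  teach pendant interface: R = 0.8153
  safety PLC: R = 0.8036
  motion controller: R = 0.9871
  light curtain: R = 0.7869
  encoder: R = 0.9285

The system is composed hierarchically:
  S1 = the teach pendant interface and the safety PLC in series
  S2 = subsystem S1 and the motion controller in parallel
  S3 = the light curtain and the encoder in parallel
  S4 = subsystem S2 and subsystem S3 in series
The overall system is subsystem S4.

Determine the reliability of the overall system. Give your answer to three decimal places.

Series (teach pendant interface and safety PLC): 0.81530 × 0.80360 = 0.65518
Parallel ([0.65518] and motion controller): 1 − (1 − 0.65518)(1 − 0.98710) = 0.99555
Parallel (light curtain and encoder): 1 − (1 − 0.78690)(1 − 0.92850) = 0.98476
Series ([0.99555] and [0.98476]): 0.99555 × 0.98476 = 0.980

0.980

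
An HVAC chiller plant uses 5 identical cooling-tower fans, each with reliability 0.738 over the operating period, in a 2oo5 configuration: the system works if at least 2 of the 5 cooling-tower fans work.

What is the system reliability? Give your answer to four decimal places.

0.9814

R = Σ_{i=2}^{5} C(5,i) p^i (1−p)^{5−i} with p = 0.738
C(5,2)·0.738^2·0.262^3 = 0.097953
C(5,3)·0.738^3·0.262^2 = 0.275913
C(5,4)·0.738^4·0.262^1 = 0.388595
C(5,5)·0.738^5·0.262^0 = 0.218918
Sum = 0.9814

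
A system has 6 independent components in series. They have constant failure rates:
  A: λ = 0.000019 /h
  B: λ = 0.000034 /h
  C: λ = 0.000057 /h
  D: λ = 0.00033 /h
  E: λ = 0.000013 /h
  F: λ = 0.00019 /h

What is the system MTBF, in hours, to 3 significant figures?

1560

Series of exponential components: λ_sys = Σ λ_i
λ_sys = 0.000019 + 0.000034 + 0.000057 + 0.00033 + 0.000013 + 0.00019 = 6.4300e-04 /h
MTBF = 1 / λ_sys = 1560 h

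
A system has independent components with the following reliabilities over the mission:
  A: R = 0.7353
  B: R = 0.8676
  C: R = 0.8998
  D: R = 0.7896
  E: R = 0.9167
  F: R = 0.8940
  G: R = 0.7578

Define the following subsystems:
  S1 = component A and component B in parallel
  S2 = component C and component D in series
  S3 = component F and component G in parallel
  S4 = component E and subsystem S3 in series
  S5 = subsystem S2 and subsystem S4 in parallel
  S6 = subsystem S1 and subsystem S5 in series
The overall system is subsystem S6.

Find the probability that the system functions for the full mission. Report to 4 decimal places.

Parallel (A and B): 1 − (1 − 0.735300)(1 − 0.867600) = 0.964954
Series (C and D): 0.899800 × 0.789600 = 0.710482
Parallel (F and G): 1 − (1 − 0.894000)(1 − 0.757800) = 0.974327
Series (E and [0.974327]): 0.916700 × 0.974327 = 0.893166
Parallel ([0.710482] and [0.893166]): 1 − (1 − 0.710482)(1 − 0.893166) = 0.969070
Series ([0.964954] and [0.969070]): 0.964954 × 0.969070 = 0.9351

0.9351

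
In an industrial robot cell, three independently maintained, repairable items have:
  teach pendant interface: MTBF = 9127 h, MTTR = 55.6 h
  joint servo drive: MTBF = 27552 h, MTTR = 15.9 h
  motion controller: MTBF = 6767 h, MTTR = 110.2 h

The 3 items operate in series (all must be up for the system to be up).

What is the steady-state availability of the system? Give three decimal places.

0.977

A(teach pendant interface) = MTBF/(MTBF+MTTR) = 9127/(9127+55.6) = 0.993945
A(joint servo drive) = MTBF/(MTBF+MTTR) = 27552/(27552+15.9) = 0.999423
A(motion controller) = MTBF/(MTBF+MTTR) = 6767/(6767+110.2) = 0.983976
Series availability: 0.993945 × 0.999423 × 0.983976 = 0.977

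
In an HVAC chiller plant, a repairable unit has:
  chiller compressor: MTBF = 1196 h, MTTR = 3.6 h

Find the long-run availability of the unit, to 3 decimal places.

0.997

A(chiller compressor) = MTBF/(MTBF+MTTR) = 1196/(1196+3.6) = 0.997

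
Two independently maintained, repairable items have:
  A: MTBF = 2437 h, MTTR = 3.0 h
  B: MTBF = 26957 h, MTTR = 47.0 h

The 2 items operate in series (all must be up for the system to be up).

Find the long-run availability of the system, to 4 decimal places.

A(A) = MTBF/(MTBF+MTTR) = 2437/(2437+3.0) = 0.998770
A(B) = MTBF/(MTBF+MTTR) = 26957/(26957+47.0) = 0.998260
Series availability: 0.998770 × 0.998260 = 0.9970

0.9970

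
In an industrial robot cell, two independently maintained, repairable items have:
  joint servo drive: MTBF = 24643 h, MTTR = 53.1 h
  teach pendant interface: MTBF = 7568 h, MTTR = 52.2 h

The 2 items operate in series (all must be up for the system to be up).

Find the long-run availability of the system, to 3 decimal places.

0.991

A(joint servo drive) = MTBF/(MTBF+MTTR) = 24643/(24643+53.1) = 0.997850
A(teach pendant interface) = MTBF/(MTBF+MTTR) = 7568/(7568+52.2) = 0.993150
Series availability: 0.997850 × 0.993150 = 0.991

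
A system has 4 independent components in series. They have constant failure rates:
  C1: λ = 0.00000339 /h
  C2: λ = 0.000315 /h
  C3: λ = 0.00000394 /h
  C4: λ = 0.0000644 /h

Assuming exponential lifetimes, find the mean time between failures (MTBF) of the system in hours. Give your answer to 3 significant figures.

Series of exponential components: λ_sys = Σ λ_i
λ_sys = 0.00000339 + 0.000315 + 0.00000394 + 0.0000644 = 3.8673e-04 /h
MTBF = 1 / λ_sys = 2590 h

2590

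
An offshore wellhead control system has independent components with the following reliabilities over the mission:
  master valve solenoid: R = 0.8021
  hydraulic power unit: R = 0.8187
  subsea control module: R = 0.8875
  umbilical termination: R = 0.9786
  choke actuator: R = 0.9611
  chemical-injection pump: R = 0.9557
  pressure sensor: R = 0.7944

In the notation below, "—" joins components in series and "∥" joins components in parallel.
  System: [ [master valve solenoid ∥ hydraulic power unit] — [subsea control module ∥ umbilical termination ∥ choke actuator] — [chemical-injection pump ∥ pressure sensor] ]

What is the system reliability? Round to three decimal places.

0.955

Parallel (master valve solenoid and hydraulic power unit): 1 − (1 − 0.80210)(1 − 0.81870) = 0.96412
Parallel (subsea control module, umbilical termination, and choke actuator): 1 − (1 − 0.88750)(1 − 0.97860)(1 − 0.96110) = 0.99991
Parallel (chemical-injection pump and pressure sensor): 1 − (1 − 0.95570)(1 − 0.79440) = 0.99089
Series ([0.96412], [0.99991], and [0.99089]): 0.96412 × 0.99991 × 0.99089 = 0.955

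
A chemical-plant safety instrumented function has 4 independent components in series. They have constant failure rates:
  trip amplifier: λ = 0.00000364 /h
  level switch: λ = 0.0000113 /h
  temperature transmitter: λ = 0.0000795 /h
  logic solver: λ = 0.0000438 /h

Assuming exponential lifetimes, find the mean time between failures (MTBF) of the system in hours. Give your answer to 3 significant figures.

Series of exponential components: λ_sys = Σ λ_i
λ_sys = 0.00000364 + 0.0000113 + 0.0000795 + 0.0000438 = 1.3824e-04 /h
MTBF = 1 / λ_sys = 7230 h

7230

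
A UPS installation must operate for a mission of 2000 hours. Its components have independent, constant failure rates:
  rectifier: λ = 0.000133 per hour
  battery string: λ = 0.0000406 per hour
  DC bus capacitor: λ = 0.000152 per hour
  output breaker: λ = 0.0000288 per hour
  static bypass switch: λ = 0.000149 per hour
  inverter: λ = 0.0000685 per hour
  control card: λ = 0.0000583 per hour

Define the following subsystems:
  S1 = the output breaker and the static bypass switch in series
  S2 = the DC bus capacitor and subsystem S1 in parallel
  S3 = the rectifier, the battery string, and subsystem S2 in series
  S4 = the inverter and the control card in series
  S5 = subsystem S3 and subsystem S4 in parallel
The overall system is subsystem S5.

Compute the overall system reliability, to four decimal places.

R(rectifier) = exp(−0.000133 × 2000) = 0.766439
R(battery string) = exp(−0.0000406 × 2000) = 0.922009
R(DC bus capacitor) = exp(−0.000152 × 2000) = 0.737861
R(output breaker) = exp(−0.0000288 × 2000) = 0.944027
R(static bypass switch) = exp(−0.000149 × 2000) = 0.742301
R(inverter) = exp(−0.0000685 × 2000) = 0.871970
R(control card) = exp(−0.0000583 × 2000) = 0.889941
Series (output breaker and static bypass switch): 0.944027 × 0.742301 = 0.700752
Parallel (DC bus capacitor and [0.700752]): 1 − (1 − 0.737861)(1 − 0.700752) = 0.921555
Series (rectifier, battery string, and [0.921555]): 0.766439 × 0.922009 × 0.921555 = 0.651229
Series (inverter and control card): 0.871970 × 0.889941 = 0.776002
Parallel ([0.651229] and [0.776002]): 1 − (1 − 0.651229)(1 − 0.776002) = 0.9219

0.9219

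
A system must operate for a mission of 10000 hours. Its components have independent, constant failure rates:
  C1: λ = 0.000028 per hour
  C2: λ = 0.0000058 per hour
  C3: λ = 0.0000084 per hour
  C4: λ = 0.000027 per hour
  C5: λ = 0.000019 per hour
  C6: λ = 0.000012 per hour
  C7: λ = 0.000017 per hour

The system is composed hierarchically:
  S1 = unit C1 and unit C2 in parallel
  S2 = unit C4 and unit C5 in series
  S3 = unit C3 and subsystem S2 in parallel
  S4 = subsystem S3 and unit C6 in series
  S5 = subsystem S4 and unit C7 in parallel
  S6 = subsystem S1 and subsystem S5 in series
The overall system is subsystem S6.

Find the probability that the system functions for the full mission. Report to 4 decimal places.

R(C1) = exp(−0.000028 × 10000) = 0.755784
R(C2) = exp(−0.0000058 × 10000) = 0.943650
R(C3) = exp(−0.0000084 × 10000) = 0.919431
R(C4) = exp(−0.000027 × 10000) = 0.763379
R(C5) = exp(−0.000019 × 10000) = 0.826959
R(C6) = exp(−0.000012 × 10000) = 0.886920
R(C7) = exp(−0.000017 × 10000) = 0.843665
Parallel (C1 and C2): 1 − (1 − 0.755784)(1 − 0.943650) = 0.986238
Series (C4 and C5): 0.763379 × 0.826959 = 0.631283
Parallel (C3 and [0.631283]): 1 − (1 − 0.919431)(1 − 0.631283) = 0.970293
Series ([0.970293] and C6): 0.970293 × 0.886920 = 0.860572
Parallel ([0.860572] and C7): 1 − (1 − 0.860572)(1 − 0.843665) = 0.978203
Series ([0.986238] and [0.978203]): 0.986238 × 0.978203 = 0.9647

0.9647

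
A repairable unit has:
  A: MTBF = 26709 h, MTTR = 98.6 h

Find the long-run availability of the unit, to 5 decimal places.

A(A) = MTBF/(MTBF+MTTR) = 26709/(26709+98.6) = 0.99632

0.99632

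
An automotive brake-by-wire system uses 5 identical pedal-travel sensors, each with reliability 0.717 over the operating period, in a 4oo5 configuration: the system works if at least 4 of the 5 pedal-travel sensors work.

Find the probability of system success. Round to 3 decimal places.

0.563

R = Σ_{i=4}^{5} C(5,i) p^i (1−p)^{5−i} with p = 0.717
C(5,4)·0.717^4·0.283^1 = 0.37397
C(5,5)·0.717^5·0.283^0 = 0.18949
Sum = 0.563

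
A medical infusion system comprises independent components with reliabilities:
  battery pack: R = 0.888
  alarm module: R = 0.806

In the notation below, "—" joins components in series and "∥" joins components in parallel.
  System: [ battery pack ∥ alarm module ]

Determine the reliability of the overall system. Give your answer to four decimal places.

0.9783

Parallel (battery pack and alarm module): 1 − (1 − 0.888000)(1 − 0.806000) = 0.9783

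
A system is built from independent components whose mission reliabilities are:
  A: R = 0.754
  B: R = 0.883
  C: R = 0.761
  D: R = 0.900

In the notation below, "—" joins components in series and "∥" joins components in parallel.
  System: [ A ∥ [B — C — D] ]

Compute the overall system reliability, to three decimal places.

Series (B, C, and D): 0.88300 × 0.76100 × 0.90000 = 0.60477
Parallel (A and [0.60477]): 1 − (1 − 0.75400)(1 − 0.60477) = 0.903

0.903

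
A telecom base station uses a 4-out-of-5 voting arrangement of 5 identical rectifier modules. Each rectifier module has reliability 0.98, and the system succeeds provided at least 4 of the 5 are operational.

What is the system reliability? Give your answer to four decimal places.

0.9962

R = Σ_{i=4}^{5} C(5,i) p^i (1−p)^{5−i} with p = 0.98
C(5,4)·0.98^4·0.02^1 = 0.092237
C(5,5)·0.98^5·0.02^0 = 0.903921
Sum = 0.9962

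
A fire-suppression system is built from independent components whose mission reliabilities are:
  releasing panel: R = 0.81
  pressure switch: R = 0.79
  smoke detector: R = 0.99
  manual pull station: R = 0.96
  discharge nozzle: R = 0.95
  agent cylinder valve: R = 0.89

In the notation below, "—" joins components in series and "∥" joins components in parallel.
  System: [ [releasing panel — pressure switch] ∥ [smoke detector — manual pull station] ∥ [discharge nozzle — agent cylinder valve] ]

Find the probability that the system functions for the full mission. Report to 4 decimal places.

0.9972

Series (releasing panel and pressure switch): 0.810000 × 0.790000 = 0.639900
Series (smoke detector and manual pull station): 0.990000 × 0.960000 = 0.950400
Series (discharge nozzle and agent cylinder valve): 0.950000 × 0.890000 = 0.845500
Parallel ([0.639900], [0.950400], and [0.845500]): 1 − (1 − 0.639900)(1 − 0.950400)(1 − 0.845500) = 0.9972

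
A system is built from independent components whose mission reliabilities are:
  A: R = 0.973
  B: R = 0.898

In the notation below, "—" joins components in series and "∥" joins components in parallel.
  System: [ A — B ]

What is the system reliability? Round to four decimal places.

Series (A and B): 0.973000 × 0.898000 = 0.8738

0.8738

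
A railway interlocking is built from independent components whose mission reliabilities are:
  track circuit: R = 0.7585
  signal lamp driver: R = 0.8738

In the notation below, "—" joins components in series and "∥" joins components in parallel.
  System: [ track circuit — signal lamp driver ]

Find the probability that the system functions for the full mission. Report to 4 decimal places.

Series (track circuit and signal lamp driver): 0.758500 × 0.873800 = 0.6628

0.6628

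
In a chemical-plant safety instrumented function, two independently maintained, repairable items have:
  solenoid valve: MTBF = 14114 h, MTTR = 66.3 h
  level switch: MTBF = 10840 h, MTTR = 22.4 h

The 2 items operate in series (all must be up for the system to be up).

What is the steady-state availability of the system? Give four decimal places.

A(solenoid valve) = MTBF/(MTBF+MTTR) = 14114/(14114+66.3) = 0.995324
A(level switch) = MTBF/(MTBF+MTTR) = 10840/(10840+22.4) = 0.997938
Series availability: 0.995324 × 0.997938 = 0.9933

0.9933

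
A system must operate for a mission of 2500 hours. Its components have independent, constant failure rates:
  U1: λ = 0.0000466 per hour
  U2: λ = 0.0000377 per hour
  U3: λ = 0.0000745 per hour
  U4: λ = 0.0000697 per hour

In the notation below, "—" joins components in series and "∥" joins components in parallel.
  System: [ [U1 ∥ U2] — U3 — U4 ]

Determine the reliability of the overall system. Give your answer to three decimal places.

0.690

R(U1) = exp(−0.0000466 × 2500) = 0.89003
R(U2) = exp(−0.0000377 × 2500) = 0.91006
R(U3) = exp(−0.0000745 × 2500) = 0.83007
R(U4) = exp(−0.0000697 × 2500) = 0.84009
Parallel (U1 and U2): 1 − (1 − 0.89003)(1 − 0.91006) = 0.99011
Series ([0.99011], U3, and U4): 0.99011 × 0.83007 × 0.84009 = 0.690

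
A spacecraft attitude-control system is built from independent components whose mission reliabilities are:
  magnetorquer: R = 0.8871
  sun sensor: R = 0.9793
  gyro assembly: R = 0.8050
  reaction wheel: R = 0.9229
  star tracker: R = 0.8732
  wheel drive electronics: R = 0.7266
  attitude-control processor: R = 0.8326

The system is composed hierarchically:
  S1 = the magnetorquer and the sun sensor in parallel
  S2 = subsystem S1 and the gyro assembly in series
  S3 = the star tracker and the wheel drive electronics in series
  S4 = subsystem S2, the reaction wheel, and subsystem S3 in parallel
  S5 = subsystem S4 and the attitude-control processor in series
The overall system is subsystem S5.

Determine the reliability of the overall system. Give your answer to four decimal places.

Parallel (magnetorquer and sun sensor): 1 − (1 − 0.887100)(1 − 0.979300) = 0.997663
Series ([0.997663] and gyro assembly): 0.997663 × 0.805000 = 0.803119
Series (star tracker and wheel drive electronics): 0.873200 × 0.726600 = 0.634467
Parallel ([0.803119], reaction wheel, and [0.634467]): 1 − (1 − 0.803119)(1 − 0.922900)(1 − 0.634467) = 0.994451
Series ([0.994451] and attitude-control processor): 0.994451 × 0.832600 = 0.8280

0.8280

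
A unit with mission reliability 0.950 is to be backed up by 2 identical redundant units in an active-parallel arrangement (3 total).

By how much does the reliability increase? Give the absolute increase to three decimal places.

R_before = 0.950
R_after = 1 − (1 − 0.950)^3 = 1.000
ΔR = 1.000 − 0.950 = 0.050

0.050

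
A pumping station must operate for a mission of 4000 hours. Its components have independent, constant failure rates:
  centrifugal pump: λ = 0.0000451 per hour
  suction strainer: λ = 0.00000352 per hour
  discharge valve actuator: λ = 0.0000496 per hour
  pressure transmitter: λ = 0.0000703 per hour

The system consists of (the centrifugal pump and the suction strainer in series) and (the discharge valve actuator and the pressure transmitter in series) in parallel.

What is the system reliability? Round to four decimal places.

0.9327

R(centrifugal pump) = exp(−0.0000451 × 4000) = 0.834936
R(suction strainer) = exp(−0.00000352 × 4000) = 0.986019
R(discharge valve actuator) = exp(−0.0000496 × 4000) = 0.820042
R(pressure transmitter) = exp(−0.0000703 × 4000) = 0.754877
Series (centrifugal pump and suction strainer): 0.834936 × 0.986019 = 0.823263
Series (discharge valve actuator and pressure transmitter): 0.820042 × 0.754877 = 0.619031
Parallel ([0.823263] and [0.619031]): 1 − (1 − 0.823263)(1 − 0.619031) = 0.9327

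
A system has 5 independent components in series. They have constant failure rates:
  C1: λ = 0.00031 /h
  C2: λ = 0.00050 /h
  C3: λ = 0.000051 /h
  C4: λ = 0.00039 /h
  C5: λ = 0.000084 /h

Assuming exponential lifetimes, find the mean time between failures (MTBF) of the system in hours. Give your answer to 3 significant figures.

749

Series of exponential components: λ_sys = Σ λ_i
λ_sys = 0.00031 + 0.00050 + 0.000051 + 0.00039 + 0.000084 = 1.3350e-03 /h
MTBF = 1 / λ_sys = 749 h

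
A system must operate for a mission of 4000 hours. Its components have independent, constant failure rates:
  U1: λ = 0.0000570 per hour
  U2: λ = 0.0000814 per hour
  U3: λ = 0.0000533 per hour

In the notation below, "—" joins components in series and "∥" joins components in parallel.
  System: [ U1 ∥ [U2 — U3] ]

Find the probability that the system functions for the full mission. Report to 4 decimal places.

R(U1) = exp(−0.0000570 × 4000) = 0.796124
R(U2) = exp(−0.0000814 × 4000) = 0.722094
R(U3) = exp(−0.0000533 × 4000) = 0.807995
Series (U2 and U3): 0.722094 × 0.807995 = 0.583448
Parallel (U1 and [0.583448]): 1 − (1 − 0.796124)(1 − 0.583448) = 0.9151

0.9151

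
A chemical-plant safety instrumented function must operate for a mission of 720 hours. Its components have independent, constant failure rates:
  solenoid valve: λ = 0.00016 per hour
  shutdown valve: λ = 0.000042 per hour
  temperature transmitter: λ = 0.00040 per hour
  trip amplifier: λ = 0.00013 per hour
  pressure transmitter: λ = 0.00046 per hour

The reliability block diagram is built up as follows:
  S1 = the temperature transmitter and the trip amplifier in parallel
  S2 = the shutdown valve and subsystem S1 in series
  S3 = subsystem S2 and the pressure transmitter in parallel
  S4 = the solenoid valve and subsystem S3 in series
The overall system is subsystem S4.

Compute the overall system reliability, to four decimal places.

R(solenoid valve) = exp(−0.00016 × 720) = 0.891188
R(shutdown valve) = exp(−0.000042 × 720) = 0.970213
R(temperature transmitter) = exp(−0.00040 × 720) = 0.749762
R(trip amplifier) = exp(−0.00013 × 720) = 0.910647
R(pressure transmitter) = exp(−0.00046 × 720) = 0.718062
Parallel (temperature transmitter and trip amplifier): 1 − (1 − 0.749762)(1 − 0.910647) = 0.977640
Series (shutdown valve and [0.977640]): 0.970213 × 0.977640 = 0.948519
Parallel ([0.948519] and pressure transmitter): 1 − (1 − 0.948519)(1 − 0.718062) = 0.985486
Series (solenoid valve and [0.985486]): 0.891188 × 0.985486 = 0.8783

0.8783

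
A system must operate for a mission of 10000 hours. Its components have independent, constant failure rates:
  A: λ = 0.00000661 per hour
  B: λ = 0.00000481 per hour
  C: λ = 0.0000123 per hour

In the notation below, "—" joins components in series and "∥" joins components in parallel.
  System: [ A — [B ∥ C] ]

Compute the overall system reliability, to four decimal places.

0.9309

R(A) = exp(−0.00000661 × 10000) = 0.936037
R(B) = exp(−0.00000481 × 10000) = 0.953038
R(C) = exp(−0.0000123 × 10000) = 0.884264
Parallel (B and C): 1 − (1 − 0.953038)(1 − 0.884264) = 0.994565
Series (A and [0.994565]): 0.936037 × 0.994565 = 0.9309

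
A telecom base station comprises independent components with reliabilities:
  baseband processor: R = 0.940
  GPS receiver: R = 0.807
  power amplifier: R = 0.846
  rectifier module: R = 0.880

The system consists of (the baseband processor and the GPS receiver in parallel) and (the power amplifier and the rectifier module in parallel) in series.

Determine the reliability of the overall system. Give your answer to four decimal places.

Parallel (baseband processor and GPS receiver): 1 − (1 − 0.940000)(1 − 0.807000) = 0.988420
Parallel (power amplifier and rectifier module): 1 − (1 − 0.846000)(1 − 0.880000) = 0.981520
Series ([0.988420] and [0.981520]): 0.988420 × 0.981520 = 0.9702

0.9702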